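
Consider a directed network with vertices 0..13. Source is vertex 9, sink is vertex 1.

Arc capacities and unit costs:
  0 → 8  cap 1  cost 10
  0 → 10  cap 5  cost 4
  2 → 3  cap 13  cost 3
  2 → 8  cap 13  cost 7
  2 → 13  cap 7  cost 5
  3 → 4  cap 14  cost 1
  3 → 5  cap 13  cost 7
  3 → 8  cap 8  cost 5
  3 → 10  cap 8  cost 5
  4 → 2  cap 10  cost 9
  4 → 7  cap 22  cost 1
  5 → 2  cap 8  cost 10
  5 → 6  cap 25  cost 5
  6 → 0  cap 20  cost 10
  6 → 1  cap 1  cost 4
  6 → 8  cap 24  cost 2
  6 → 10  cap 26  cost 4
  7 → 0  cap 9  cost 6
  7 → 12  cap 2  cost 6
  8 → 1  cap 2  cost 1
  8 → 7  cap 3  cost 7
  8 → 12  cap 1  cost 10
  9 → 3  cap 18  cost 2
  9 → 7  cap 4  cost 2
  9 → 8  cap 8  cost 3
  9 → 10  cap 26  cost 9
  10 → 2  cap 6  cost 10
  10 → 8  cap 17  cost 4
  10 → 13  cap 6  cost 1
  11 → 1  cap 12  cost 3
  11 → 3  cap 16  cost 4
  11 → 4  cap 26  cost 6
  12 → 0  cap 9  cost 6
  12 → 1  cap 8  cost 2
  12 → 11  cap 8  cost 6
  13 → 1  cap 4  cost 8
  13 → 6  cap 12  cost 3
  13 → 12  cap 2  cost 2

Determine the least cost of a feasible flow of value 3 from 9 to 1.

Minimum cost for 3 units: 18

shortest-cost path #1: 9→8→1 push 2 @ unit cost 4 (adds 8)
shortest-cost path #2: 9→7→12→1 push 1 @ unit cost 10 (adds 10)
total cost = 18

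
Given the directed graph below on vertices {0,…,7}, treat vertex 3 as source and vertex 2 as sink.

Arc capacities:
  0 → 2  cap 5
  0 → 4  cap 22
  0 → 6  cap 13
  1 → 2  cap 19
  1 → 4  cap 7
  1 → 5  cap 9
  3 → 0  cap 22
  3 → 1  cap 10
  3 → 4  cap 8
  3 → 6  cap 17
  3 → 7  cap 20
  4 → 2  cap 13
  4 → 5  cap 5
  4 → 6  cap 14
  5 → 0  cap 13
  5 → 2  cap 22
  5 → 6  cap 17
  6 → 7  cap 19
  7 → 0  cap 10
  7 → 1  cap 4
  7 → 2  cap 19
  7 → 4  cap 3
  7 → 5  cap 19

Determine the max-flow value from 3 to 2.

augment #1: 3→0→2 bottleneck 5, total now 5
augment #2: 3→1→2 bottleneck 10, total now 15
augment #3: 3→4→2 bottleneck 8, total now 23
augment #4: 3→7→2 bottleneck 19, total now 42
augment #5: 3→0→4→2 bottleneck 5, total now 47
augment #6: 3→7→1→2 bottleneck 1, total now 48
augment #7: 3→0→4→5→2 bottleneck 5, total now 53
augment #8: 3→6→7→1→2 bottleneck 3, total now 56
augment #9: 3→6→7→5→2 bottleneck 14, total now 70
augment #10: 3→0→6→7→5→2 bottleneck 2, total now 72

Maximum flow value: 72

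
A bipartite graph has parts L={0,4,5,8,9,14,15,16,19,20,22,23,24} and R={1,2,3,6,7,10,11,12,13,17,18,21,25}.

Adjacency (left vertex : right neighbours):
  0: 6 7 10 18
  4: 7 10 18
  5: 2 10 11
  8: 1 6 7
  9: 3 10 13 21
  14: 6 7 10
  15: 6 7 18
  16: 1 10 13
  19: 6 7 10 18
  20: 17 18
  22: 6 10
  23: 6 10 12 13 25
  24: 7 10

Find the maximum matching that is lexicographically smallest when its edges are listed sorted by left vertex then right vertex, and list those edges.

|M| = 10 (so the lex-smallest maximum matching has 10 edges)
process left vertices in ascending order; for each, take the smallest-labelled available neighbour that still permits 10 edges overall, or leave it unmatched if none does
lex-smallest matching: {0-6, 4-7, 5-2, 8-1, 9-3, 14-10, 15-18, 16-13, 20-17, 23-12}

Lex-smallest maximum matching: {(0,6), (4,7), (5,2), (8,1), (9,3), (14,10), (15,18), (16,13), (20,17), (23,12)}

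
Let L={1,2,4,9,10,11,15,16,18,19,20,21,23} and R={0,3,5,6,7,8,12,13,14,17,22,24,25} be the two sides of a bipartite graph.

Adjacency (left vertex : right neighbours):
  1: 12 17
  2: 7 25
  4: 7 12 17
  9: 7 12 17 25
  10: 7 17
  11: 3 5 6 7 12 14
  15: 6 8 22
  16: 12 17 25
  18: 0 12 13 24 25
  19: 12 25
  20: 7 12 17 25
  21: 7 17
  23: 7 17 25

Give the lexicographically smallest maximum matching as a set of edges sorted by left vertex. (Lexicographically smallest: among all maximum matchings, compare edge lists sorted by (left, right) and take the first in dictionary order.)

Lex-smallest maximum matching: {(1,12), (2,7), (4,17), (9,25), (11,3), (15,6), (18,0)}

|M| = 7 (so the lex-smallest maximum matching has 7 edges)
process left vertices in ascending order; for each, take the smallest-labelled available neighbour that still permits 7 edges overall, or leave it unmatched if none does
lex-smallest matching: {1-12, 2-7, 4-17, 9-25, 11-3, 15-6, 18-0}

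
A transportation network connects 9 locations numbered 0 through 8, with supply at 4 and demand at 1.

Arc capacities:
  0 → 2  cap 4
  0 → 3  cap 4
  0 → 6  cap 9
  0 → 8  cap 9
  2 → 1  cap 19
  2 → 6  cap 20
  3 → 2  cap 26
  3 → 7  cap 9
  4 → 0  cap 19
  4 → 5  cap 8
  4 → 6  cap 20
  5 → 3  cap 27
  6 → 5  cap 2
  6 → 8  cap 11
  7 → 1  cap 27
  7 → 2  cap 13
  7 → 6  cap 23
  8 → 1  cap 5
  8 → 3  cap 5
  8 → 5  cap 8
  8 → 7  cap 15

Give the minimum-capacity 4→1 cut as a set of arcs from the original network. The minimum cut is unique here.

Min-cut arcs: {(0,2), (0,3), (0,8), (4,5), (6,5), (6,8)} (total capacity 38)

augment #1: 4→0→2→1 push 4
augment #2: 4→0→8→1 push 5
augment #3: 4→0→3→2→1 push 4
augment #4: 4→0→8→7→1 push 4
augment #5: 4→5→3→2→1 push 8
augment #6: 4→6→8→7→1 push 11
augment #7: 4→6→5→3→2→1 push 2
max flow = 38; residual-reachable set from 4 gives S-side
cut edges (S→T): {(0,2), (0,3), (0,8), (4,5), (6,5), (6,8)} total cap 38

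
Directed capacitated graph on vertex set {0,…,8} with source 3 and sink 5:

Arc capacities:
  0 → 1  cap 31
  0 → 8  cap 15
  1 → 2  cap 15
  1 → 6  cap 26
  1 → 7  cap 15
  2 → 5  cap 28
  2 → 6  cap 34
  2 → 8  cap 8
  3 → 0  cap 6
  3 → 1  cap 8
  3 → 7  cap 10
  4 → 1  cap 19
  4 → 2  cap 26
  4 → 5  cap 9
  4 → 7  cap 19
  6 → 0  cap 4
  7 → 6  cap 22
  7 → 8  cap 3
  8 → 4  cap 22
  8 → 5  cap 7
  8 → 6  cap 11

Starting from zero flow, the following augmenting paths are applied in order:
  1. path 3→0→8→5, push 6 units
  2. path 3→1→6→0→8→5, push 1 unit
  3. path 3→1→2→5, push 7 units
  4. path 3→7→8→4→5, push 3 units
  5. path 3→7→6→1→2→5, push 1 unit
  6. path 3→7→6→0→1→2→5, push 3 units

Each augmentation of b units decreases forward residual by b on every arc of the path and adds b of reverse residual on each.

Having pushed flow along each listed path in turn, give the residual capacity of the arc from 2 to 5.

after path 1 (3→0→8→5, push 6): res(2,5)=28
after path 2 (3→1→6→0→8→5, push 1): res(2,5)=28
after path 3 (3→1→2→5, push 7): res(2,5)=21
after path 4 (3→7→8→4→5, push 3): res(2,5)=21
after path 5 (3→7→6→1→2→5, push 1): res(2,5)=20
after path 6 (3→7→6→0→1→2→5, push 3): res(2,5)=17

Residual capacity of (2,5): 17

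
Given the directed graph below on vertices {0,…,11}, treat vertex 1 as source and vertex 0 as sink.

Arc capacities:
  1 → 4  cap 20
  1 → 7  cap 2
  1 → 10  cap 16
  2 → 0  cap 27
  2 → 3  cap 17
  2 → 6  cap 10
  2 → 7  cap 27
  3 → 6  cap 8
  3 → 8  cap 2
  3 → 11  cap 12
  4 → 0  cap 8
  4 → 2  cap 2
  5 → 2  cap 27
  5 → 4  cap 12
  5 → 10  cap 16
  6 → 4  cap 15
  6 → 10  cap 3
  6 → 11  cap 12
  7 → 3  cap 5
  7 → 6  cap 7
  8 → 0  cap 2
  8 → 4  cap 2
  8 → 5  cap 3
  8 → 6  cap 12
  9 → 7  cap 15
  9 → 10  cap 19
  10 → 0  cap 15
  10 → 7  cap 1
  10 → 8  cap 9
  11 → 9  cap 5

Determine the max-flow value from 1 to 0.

augment #1: 1→4→0 bottleneck 8, total now 8
augment #2: 1→10→0 bottleneck 15, total now 23
augment #3: 1→4→2→0 bottleneck 2, total now 25
augment #4: 1→10→8→0 bottleneck 1, total now 26
augment #5: 1→7→3→8→0 bottleneck 1, total now 27
augment #6: 1→7→3→8→5→2→0 bottleneck 1, total now 28

Maximum flow value: 28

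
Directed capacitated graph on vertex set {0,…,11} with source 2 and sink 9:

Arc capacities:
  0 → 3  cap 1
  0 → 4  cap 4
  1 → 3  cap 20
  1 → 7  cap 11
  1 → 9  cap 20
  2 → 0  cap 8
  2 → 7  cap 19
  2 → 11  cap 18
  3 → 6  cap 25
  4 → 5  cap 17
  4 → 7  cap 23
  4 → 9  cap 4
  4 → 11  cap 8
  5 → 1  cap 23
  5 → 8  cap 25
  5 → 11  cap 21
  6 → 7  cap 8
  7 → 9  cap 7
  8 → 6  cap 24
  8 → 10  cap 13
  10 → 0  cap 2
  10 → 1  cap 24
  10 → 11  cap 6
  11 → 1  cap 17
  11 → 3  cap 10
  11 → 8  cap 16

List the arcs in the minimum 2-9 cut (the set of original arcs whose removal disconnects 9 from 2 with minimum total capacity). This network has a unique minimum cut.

augment #1: 2→7→9 push 7
augment #2: 2→0→4→9 push 4
augment #3: 2→11→1→9 push 17
augment #4: 2→11→8→10→1→9 push 1
max flow = 29; residual-reachable set from 2 gives S-side
cut edges (S→T): {(0,4), (2,11), (7,9)} total cap 29

Min-cut arcs: {(0,4), (2,11), (7,9)} (total capacity 29)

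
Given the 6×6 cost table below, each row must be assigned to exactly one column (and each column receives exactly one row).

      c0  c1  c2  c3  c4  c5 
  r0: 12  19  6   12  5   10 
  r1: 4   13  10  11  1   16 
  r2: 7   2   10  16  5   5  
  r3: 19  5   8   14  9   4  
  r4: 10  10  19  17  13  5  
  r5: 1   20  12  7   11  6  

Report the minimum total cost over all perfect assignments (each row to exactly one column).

one of 2 optimal assignments: row0→col2 (cost 6), row1→col4 (cost 1), row2→col1 (cost 2), row3→col3 (cost 14), row4→col5 (cost 5), row5→col0 (cost 1)
total = 6 + 1 + 2 + 14 + 5 + 1 = 29

Minimum assignment cost: 29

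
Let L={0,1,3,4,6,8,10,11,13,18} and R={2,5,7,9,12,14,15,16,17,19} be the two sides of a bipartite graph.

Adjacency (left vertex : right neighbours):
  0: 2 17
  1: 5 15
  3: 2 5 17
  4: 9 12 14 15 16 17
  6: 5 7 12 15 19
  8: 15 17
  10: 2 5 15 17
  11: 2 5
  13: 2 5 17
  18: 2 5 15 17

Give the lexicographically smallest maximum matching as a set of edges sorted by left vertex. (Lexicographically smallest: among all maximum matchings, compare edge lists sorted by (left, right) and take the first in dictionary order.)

|M| = 6 (so the lex-smallest maximum matching has 6 edges)
process left vertices in ascending order; for each, take the smallest-labelled available neighbour that still permits 6 edges overall, or leave it unmatched if none does
lex-smallest matching: {0-2, 1-5, 3-17, 4-9, 6-7, 8-15}

Lex-smallest maximum matching: {(0,2), (1,5), (3,17), (4,9), (6,7), (8,15)}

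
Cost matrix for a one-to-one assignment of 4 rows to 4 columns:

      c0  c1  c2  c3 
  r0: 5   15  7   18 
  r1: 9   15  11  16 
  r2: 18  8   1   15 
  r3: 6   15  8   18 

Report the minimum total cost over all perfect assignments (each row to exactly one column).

one of 3 optimal assignments: row0→col0 (cost 5), row1→col3 (cost 16), row2→col1 (cost 8), row3→col2 (cost 8)
total = 5 + 16 + 8 + 8 = 37

Minimum assignment cost: 37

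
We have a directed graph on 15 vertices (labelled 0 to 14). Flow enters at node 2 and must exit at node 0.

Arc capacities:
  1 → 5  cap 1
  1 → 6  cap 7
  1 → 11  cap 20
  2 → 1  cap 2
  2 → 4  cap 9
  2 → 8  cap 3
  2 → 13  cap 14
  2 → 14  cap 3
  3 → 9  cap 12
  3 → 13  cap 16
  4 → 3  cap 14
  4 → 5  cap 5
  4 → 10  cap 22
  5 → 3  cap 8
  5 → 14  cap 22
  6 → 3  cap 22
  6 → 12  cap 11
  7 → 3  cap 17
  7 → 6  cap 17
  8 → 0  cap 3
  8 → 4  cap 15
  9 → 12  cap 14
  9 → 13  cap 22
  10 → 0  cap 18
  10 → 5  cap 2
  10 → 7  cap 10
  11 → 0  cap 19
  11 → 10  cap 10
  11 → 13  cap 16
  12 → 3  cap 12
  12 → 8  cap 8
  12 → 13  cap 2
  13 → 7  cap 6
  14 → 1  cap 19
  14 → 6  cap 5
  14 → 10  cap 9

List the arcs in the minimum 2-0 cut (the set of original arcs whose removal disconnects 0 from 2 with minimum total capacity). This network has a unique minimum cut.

augment #1: 2→8→0 push 3
augment #2: 2→1→11→0 push 2
augment #3: 2→4→10→0 push 9
augment #4: 2→14→10→0 push 3
augment #5: 2→13→7→6→12→8→4→10→0 push 6
max flow = 23; residual-reachable set from 2 gives S-side
cut edges (S→T): {(2,1), (2,4), (2,8), (2,14), (13,7)} total cap 23

Min-cut arcs: {(2,1), (2,4), (2,8), (2,14), (13,7)} (total capacity 23)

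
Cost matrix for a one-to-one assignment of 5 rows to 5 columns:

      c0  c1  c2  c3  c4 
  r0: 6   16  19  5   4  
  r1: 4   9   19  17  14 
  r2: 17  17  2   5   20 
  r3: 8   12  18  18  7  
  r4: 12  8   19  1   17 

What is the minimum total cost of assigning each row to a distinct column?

Minimum assignment cost: 23

optimal assignment: row0→col4 (cost 4), row1→col0 (cost 4), row2→col2 (cost 2), row3→col1 (cost 12), row4→col3 (cost 1)
total = 4 + 4 + 2 + 12 + 1 = 23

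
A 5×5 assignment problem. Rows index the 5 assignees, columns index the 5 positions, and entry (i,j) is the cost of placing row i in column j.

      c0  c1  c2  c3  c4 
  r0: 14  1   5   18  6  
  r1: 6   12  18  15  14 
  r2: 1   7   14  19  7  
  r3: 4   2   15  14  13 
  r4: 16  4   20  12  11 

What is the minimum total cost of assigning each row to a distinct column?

Minimum assignment cost: 32

optimal assignment: row0→col2 (cost 5), row1→col0 (cost 6), row2→col4 (cost 7), row3→col1 (cost 2), row4→col3 (cost 12)
total = 5 + 6 + 7 + 2 + 12 = 32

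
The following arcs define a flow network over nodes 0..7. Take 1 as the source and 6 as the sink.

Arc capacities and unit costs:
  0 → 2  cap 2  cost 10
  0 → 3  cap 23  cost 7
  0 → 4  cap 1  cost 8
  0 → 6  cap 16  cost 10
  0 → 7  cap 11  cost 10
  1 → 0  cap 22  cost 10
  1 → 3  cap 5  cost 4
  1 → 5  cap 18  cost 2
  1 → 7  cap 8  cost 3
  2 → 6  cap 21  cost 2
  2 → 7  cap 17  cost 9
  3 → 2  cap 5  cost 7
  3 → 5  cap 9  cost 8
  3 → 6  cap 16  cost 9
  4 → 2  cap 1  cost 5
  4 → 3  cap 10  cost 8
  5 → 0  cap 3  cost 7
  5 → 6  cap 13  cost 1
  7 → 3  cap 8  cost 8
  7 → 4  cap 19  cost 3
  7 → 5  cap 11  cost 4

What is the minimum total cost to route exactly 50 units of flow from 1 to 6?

shortest-cost path #1: 1→5→6 push 13 @ unit cost 3 (adds 39)
shortest-cost path #2: 1→3→6 push 5 @ unit cost 13 (adds 65)
shortest-cost path #3: 1→7→4→2→6 push 1 @ unit cost 13 (adds 13)
shortest-cost path #4: 1→5→0→6 push 3 @ unit cost 19 (adds 57)
shortest-cost path #5: 1→0→6 push 13 @ unit cost 20 (adds 260)
shortest-cost path #6: 1→7→3→6 push 7 @ unit cost 20 (adds 140)
shortest-cost path #7: 1→0→2→6 push 2 @ unit cost 22 (adds 44)
shortest-cost path #8: 1→0→3→6 push 4 @ unit cost 26 (adds 104)
shortest-cost path #9: 1→0→3→2→6 push 2 @ unit cost 26 (adds 52)
total cost = 774

Minimum cost for 50 units: 774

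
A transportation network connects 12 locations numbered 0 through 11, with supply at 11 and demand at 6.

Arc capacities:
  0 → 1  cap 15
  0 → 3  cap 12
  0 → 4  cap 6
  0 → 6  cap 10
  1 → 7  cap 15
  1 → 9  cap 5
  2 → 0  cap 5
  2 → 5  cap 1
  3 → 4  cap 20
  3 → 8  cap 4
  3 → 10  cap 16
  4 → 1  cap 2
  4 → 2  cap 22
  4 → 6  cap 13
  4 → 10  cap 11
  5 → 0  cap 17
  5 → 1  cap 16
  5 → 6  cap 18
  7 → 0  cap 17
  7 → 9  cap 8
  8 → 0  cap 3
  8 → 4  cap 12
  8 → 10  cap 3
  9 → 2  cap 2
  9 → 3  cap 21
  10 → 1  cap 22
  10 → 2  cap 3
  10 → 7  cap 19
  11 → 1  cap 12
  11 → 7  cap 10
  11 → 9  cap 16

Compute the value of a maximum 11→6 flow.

Maximum flow value: 24

augment #1: 11→7→0→6 bottleneck 10, total now 10
augment #2: 11→9→2→5→6 bottleneck 1, total now 11
augment #3: 11→9→3→4→6 bottleneck 13, total now 24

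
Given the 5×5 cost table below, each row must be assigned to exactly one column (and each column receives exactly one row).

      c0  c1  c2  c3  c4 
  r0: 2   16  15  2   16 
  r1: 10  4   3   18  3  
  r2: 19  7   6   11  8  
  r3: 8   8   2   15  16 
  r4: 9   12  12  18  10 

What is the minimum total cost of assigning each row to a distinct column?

optimal assignment: row0→col3 (cost 2), row1→col4 (cost 3), row2→col1 (cost 7), row3→col2 (cost 2), row4→col0 (cost 9)
total = 2 + 3 + 7 + 2 + 9 = 23

Minimum assignment cost: 23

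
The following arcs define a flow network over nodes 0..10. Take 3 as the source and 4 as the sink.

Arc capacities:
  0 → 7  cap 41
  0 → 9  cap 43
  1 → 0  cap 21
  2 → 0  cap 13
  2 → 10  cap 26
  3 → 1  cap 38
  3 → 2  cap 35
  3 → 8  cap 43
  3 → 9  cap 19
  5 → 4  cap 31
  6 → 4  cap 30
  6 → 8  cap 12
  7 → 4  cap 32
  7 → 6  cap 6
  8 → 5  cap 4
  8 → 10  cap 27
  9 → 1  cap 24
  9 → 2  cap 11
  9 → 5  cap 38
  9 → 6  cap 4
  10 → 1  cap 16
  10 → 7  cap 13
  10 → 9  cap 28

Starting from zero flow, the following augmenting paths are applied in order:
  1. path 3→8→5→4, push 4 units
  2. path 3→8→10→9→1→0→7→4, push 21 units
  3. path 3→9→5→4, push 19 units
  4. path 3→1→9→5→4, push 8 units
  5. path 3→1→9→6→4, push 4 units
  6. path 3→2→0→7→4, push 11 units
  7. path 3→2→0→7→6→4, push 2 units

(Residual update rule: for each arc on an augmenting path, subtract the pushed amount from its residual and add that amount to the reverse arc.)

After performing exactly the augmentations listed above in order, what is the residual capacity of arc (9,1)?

after path 1 (3→8→5→4, push 4): res(9,1)=24
after path 2 (3→8→10→9→1→0→7→4, push 21): res(9,1)=3
after path 3 (3→9→5→4, push 19): res(9,1)=3
after path 4 (3→1→9→5→4, push 8): res(9,1)=11
after path 5 (3→1→9→6→4, push 4): res(9,1)=15
after path 6 (3→2→0→7→4, push 11): res(9,1)=15
after path 7 (3→2→0→7→6→4, push 2): res(9,1)=15

Residual capacity of (9,1): 15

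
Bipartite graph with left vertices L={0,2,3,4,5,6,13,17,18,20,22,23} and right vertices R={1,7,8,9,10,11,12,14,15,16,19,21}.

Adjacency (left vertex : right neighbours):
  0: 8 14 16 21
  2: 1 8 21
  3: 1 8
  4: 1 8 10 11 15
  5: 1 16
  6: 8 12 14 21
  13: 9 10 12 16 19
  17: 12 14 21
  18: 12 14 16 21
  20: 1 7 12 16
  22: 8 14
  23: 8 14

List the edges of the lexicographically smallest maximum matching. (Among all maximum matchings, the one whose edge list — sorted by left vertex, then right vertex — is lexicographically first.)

Lex-smallest maximum matching: {(0,8), (2,1), (4,10), (5,16), (6,12), (13,9), (17,14), (18,21), (20,7)}

|M| = 9 (so the lex-smallest maximum matching has 9 edges)
process left vertices in ascending order; for each, take the smallest-labelled available neighbour that still permits 9 edges overall, or leave it unmatched if none does
lex-smallest matching: {0-8, 2-1, 4-10, 5-16, 6-12, 13-9, 17-14, 18-21, 20-7}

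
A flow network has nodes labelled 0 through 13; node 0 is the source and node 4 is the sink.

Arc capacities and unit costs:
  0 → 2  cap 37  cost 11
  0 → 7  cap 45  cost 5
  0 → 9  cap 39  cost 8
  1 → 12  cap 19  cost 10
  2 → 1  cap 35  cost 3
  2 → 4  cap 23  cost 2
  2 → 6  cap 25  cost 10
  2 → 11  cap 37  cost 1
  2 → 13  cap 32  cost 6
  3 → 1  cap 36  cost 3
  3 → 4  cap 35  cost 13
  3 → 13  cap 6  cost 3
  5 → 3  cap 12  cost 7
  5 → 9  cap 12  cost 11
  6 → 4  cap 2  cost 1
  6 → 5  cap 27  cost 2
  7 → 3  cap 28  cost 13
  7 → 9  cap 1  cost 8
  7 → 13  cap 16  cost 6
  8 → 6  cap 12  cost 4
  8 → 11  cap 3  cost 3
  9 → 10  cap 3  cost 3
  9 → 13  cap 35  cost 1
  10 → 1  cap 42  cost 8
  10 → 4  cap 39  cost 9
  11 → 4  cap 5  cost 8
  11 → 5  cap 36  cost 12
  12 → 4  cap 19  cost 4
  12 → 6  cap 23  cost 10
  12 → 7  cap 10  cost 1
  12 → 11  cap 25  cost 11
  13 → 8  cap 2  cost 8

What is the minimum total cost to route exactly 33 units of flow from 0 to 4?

Minimum cost for 33 units: 503

shortest-cost path #1: 0→2→4 push 23 @ unit cost 13 (adds 299)
shortest-cost path #2: 0→9→10→4 push 3 @ unit cost 20 (adds 60)
shortest-cost path #3: 0→2→11→4 push 5 @ unit cost 20 (adds 100)
shortest-cost path #4: 0→2→6→4 push 2 @ unit cost 22 (adds 44)
total cost = 503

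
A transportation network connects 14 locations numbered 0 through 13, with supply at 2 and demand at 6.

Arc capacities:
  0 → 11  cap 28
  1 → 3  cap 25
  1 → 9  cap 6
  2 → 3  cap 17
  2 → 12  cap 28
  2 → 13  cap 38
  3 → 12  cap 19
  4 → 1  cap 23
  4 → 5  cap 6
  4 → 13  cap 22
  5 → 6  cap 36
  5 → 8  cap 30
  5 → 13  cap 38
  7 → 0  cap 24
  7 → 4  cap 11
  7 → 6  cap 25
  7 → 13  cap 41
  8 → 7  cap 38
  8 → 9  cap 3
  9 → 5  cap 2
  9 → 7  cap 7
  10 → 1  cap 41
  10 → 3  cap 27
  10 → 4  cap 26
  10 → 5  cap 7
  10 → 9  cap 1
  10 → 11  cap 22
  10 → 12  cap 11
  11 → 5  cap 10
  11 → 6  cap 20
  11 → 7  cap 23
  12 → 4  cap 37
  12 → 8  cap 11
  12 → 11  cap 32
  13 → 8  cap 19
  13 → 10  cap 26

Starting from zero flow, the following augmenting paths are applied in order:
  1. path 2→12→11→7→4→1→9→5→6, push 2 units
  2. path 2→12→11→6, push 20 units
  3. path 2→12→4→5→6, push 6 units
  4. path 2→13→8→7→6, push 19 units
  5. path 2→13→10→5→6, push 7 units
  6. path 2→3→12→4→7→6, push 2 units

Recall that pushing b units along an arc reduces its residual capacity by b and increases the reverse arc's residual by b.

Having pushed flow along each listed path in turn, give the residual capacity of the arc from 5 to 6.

Residual capacity of (5,6): 21

after path 1 (2→12→11→7→4→1→9→5→6, push 2): res(5,6)=34
after path 2 (2→12→11→6, push 20): res(5,6)=34
after path 3 (2→12→4→5→6, push 6): res(5,6)=28
after path 4 (2→13→8→7→6, push 19): res(5,6)=28
after path 5 (2→13→10→5→6, push 7): res(5,6)=21
after path 6 (2→3→12→4→7→6, push 2): res(5,6)=21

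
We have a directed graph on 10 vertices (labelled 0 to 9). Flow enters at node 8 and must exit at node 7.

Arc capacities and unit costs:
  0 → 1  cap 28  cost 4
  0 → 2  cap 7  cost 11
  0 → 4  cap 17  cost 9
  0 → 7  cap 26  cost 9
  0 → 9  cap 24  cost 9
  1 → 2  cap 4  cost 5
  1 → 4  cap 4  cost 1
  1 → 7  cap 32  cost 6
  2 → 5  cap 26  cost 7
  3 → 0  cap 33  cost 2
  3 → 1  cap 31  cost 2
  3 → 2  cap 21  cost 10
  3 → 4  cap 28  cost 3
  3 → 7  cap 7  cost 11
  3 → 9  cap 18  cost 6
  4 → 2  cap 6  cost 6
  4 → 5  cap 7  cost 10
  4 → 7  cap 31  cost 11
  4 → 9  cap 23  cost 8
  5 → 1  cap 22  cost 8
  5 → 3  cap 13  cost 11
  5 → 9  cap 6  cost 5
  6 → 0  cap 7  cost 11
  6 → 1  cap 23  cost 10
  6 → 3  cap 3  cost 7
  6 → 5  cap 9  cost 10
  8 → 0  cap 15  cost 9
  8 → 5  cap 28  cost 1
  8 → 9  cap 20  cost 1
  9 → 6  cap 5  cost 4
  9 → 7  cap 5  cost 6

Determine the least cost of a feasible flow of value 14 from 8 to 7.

Minimum cost for 14 units: 170

shortest-cost path #1: 8→9→7 push 5 @ unit cost 7 (adds 35)
shortest-cost path #2: 8→5→1→7 push 9 @ unit cost 15 (adds 135)
total cost = 170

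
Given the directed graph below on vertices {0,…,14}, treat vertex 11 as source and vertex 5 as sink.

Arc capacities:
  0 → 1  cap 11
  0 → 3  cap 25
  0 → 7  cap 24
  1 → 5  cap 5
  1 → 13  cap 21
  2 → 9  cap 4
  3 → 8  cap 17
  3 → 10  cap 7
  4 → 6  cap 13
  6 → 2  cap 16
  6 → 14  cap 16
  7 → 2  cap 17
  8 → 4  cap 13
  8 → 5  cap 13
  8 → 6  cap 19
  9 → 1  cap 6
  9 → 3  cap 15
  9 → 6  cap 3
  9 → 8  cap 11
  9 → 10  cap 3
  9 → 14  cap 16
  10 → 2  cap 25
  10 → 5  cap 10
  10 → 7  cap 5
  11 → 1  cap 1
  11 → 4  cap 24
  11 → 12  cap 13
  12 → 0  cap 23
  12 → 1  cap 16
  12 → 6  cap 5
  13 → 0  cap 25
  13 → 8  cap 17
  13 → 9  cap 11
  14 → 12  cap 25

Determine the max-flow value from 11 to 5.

augment #1: 11→1→5 bottleneck 1, total now 1
augment #2: 11→12→1→5 bottleneck 4, total now 5
augment #3: 11→12→0→3→8→5 bottleneck 9, total now 14
augment #4: 11→4→6→2→9→8→5 bottleneck 4, total now 18
augment #5: 11→4→6→14→12→0→3→10→5 bottleneck 7, total now 25
augment #6: 11→4→6→14→12→1→13→9→10→5 bottleneck 2, total now 27

Maximum flow value: 27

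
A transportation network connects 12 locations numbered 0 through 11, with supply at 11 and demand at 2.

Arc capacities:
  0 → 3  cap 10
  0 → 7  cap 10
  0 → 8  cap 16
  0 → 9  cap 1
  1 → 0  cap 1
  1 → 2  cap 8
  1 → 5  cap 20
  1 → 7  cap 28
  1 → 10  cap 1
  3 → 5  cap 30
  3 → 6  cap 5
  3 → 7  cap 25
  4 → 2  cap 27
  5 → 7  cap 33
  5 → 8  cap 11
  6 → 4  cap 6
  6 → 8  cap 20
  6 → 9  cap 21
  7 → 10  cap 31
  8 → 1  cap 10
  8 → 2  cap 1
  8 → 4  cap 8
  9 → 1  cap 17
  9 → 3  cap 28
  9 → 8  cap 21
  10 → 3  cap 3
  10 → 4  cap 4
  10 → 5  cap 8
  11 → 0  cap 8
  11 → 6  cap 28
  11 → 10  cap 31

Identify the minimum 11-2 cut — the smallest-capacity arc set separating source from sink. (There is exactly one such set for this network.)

augment #1: 11→0→8→2 push 1
augment #2: 11→6→4→2 push 6
augment #3: 11→10→4→2 push 4
augment #4: 11→0→8→1→2 push 7
augment #5: 11→6→8→1→2 push 1
augment #6: 11→6→8→4→2 push 8
max flow = 27; residual-reachable set from 11 gives S-side
cut edges (S→T): {(1,2), (6,4), (8,2), (8,4), (10,4)} total cap 27

Min-cut arcs: {(1,2), (6,4), (8,2), (8,4), (10,4)} (total capacity 27)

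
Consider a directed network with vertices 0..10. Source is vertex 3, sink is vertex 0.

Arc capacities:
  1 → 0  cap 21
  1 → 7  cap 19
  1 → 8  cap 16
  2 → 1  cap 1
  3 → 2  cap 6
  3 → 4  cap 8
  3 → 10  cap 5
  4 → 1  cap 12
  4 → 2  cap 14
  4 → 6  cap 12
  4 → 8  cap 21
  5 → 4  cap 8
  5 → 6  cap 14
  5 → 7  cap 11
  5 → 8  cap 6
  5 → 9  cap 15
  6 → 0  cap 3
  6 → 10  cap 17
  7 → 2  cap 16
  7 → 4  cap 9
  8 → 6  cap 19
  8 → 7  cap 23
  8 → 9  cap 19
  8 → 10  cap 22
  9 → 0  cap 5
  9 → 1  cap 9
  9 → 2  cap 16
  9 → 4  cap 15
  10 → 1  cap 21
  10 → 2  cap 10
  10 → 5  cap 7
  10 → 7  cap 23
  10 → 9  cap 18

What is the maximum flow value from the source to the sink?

augment #1: 3→2→1→0 bottleneck 1, total now 1
augment #2: 3→4→1→0 bottleneck 8, total now 9
augment #3: 3→10→1→0 bottleneck 5, total now 14

Maximum flow value: 14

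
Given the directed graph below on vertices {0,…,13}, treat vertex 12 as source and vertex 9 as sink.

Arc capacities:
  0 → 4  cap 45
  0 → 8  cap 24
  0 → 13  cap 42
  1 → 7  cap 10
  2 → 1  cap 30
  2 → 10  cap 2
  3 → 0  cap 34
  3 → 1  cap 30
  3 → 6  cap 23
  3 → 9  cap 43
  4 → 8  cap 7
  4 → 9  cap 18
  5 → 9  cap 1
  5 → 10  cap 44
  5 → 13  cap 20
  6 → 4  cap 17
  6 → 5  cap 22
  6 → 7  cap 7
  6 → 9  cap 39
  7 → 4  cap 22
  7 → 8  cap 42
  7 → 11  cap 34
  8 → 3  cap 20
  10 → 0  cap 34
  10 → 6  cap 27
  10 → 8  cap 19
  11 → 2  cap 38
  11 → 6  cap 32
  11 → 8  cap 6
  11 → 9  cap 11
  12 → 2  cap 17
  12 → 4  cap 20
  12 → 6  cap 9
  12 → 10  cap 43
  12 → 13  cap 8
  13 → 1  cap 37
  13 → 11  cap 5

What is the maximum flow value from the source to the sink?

augment #1: 12→4→9 bottleneck 18, total now 18
augment #2: 12→6→9 bottleneck 9, total now 27
augment #3: 12→10→6→9 bottleneck 27, total now 54
augment #4: 12→13→11→9 bottleneck 5, total now 59
augment #5: 12→4→8→3→9 bottleneck 2, total now 61
augment #6: 12→10→8→3→9 bottleneck 16, total now 77
augment #7: 12→2→1→7→11→9 bottleneck 6, total now 83
augment #8: 12→2→10→8→3→9 bottleneck 2, total now 85
augment #9: 12→2→1→7→11→6→9 bottleneck 3, total now 88
augment #10: 12→2→1→7→11→6→5→9 bottleneck 1, total now 89

Maximum flow value: 89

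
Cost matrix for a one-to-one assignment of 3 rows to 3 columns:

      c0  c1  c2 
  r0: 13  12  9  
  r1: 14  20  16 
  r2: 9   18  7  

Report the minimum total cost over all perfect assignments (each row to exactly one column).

optimal assignment: row0→col1 (cost 12), row1→col0 (cost 14), row2→col2 (cost 7)
total = 12 + 14 + 7 = 33

Minimum assignment cost: 33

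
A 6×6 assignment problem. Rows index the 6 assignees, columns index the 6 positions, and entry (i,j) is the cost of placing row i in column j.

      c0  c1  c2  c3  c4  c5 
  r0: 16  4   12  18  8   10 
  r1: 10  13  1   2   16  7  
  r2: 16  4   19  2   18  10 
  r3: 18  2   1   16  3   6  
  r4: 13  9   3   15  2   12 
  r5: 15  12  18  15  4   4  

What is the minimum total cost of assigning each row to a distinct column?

Minimum assignment cost: 23

optimal assignment: row0→col1 (cost 4), row1→col0 (cost 10), row2→col3 (cost 2), row3→col2 (cost 1), row4→col4 (cost 2), row5→col5 (cost 4)
total = 4 + 10 + 2 + 1 + 2 + 4 = 23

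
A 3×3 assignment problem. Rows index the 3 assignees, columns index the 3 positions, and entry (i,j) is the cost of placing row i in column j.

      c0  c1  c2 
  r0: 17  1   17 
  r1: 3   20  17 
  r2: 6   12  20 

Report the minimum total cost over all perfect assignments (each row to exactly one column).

one of 2 optimal assignments: row0→col1 (cost 1), row1→col0 (cost 3), row2→col2 (cost 20)
total = 1 + 3 + 20 = 24

Minimum assignment cost: 24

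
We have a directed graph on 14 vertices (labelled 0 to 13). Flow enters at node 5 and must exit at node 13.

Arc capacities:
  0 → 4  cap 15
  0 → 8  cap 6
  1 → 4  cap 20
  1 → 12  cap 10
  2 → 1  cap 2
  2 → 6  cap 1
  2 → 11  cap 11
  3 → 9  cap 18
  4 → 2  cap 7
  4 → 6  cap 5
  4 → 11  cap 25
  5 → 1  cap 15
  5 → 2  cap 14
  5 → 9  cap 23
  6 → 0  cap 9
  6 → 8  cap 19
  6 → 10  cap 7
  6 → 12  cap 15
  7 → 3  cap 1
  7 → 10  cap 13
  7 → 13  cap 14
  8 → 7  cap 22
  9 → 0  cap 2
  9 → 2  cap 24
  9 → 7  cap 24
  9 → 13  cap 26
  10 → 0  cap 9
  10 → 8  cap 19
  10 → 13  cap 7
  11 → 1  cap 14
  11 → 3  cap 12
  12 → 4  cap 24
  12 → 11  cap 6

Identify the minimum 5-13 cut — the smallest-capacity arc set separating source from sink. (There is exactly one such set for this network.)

Min-cut arcs: {(2,6), (4,6), (5,9), (11,3)} (total capacity 41)

augment #1: 5→9→13 push 23
augment #2: 5→2→6→10→13 push 1
augment #3: 5→1→4→6→10→13 push 5
augment #4: 5→2→11→3→9→13 push 3
augment #5: 5→2→11→3→9→7→13 push 8
augment #6: 5→1→4→11→3→9→7→13 push 1
max flow = 41; residual-reachable set from 5 gives S-side
cut edges (S→T): {(2,6), (4,6), (5,9), (11,3)} total cap 41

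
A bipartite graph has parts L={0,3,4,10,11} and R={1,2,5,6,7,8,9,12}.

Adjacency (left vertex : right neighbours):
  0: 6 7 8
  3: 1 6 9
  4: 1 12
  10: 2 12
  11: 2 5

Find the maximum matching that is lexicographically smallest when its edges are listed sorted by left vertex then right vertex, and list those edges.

Lex-smallest maximum matching: {(0,6), (3,1), (4,12), (10,2), (11,5)}

|M| = 5 (so the lex-smallest maximum matching has 5 edges)
process left vertices in ascending order; for each, take the smallest-labelled available neighbour that still permits 5 edges overall, or leave it unmatched if none does
lex-smallest matching: {0-6, 3-1, 4-12, 10-2, 11-5}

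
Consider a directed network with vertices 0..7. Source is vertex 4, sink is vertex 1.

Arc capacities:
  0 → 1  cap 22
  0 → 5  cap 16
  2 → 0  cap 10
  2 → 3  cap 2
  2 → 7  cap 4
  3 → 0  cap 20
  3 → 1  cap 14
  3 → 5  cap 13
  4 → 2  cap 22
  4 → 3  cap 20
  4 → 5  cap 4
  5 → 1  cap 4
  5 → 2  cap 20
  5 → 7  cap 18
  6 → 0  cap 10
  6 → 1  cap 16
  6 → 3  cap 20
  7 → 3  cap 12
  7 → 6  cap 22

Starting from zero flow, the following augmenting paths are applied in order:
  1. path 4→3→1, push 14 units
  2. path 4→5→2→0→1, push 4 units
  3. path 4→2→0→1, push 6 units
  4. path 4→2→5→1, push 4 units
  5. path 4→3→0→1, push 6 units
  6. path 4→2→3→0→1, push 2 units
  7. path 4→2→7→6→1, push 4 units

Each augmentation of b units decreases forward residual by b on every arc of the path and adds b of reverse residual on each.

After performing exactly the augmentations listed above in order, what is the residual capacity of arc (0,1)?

after path 1 (4→3→1, push 14): res(0,1)=22
after path 2 (4→5→2→0→1, push 4): res(0,1)=18
after path 3 (4→2→0→1, push 6): res(0,1)=12
after path 4 (4→2→5→1, push 4): res(0,1)=12
after path 5 (4→3→0→1, push 6): res(0,1)=6
after path 6 (4→2→3→0→1, push 2): res(0,1)=4
after path 7 (4→2→7→6→1, push 4): res(0,1)=4

Residual capacity of (0,1): 4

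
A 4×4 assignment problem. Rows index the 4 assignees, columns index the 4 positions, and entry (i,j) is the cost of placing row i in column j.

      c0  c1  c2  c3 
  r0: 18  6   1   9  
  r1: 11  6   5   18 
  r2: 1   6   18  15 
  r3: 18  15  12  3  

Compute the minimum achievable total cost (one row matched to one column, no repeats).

optimal assignment: row0→col2 (cost 1), row1→col1 (cost 6), row2→col0 (cost 1), row3→col3 (cost 3)
total = 1 + 6 + 1 + 3 = 11

Minimum assignment cost: 11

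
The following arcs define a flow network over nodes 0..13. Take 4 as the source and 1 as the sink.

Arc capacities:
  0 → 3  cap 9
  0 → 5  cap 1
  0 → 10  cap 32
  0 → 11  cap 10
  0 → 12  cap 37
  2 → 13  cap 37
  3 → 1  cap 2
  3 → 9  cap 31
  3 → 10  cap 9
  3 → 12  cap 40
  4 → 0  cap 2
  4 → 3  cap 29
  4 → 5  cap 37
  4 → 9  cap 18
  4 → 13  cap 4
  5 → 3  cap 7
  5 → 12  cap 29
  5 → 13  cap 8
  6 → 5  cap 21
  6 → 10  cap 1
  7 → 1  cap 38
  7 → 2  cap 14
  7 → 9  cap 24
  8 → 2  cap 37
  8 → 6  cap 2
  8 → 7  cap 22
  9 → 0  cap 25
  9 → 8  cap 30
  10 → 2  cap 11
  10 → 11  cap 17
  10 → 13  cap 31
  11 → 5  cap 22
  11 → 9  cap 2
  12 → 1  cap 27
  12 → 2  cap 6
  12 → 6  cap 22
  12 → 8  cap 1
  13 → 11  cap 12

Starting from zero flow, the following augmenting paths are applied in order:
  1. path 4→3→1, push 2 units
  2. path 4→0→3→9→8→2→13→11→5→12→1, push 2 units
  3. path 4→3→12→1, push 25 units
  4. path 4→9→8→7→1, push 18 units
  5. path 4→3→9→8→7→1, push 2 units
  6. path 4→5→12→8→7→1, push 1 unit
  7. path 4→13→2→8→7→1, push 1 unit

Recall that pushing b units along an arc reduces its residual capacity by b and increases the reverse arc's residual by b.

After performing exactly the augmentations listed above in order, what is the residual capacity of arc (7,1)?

Residual capacity of (7,1): 16

after path 1 (4→3→1, push 2): res(7,1)=38
after path 2 (4→0→3→9→8→2→13→11→5→12→1, push 2): res(7,1)=38
after path 3 (4→3→12→1, push 25): res(7,1)=38
after path 4 (4→9→8→7→1, push 18): res(7,1)=20
after path 5 (4→3→9→8→7→1, push 2): res(7,1)=18
after path 6 (4→5→12→8→7→1, push 1): res(7,1)=17
after path 7 (4→13→2→8→7→1, push 1): res(7,1)=16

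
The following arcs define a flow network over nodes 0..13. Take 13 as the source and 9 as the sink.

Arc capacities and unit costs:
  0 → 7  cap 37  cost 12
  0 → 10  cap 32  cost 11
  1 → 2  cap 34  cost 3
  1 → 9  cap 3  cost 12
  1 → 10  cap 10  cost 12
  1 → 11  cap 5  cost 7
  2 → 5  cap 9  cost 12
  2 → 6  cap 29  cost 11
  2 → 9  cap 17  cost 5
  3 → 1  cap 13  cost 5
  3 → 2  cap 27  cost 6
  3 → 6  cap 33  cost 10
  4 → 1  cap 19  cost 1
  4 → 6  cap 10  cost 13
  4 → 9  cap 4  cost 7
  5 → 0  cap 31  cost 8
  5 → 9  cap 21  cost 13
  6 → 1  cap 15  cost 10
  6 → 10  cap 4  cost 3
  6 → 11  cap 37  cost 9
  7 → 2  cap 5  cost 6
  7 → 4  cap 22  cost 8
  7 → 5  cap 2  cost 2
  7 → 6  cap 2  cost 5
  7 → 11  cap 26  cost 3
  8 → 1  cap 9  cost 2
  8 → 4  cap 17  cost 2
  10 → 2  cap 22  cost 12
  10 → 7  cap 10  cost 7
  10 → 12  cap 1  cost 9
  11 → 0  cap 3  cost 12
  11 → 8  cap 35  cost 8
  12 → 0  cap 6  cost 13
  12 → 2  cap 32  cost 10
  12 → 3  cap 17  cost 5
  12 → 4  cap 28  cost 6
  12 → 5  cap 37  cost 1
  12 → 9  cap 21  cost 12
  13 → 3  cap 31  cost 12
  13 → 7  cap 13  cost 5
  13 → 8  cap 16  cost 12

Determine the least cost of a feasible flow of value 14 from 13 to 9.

Minimum cost for 14 units: 266

shortest-cost path #1: 13→7→2→9 push 5 @ unit cost 16 (adds 80)
shortest-cost path #2: 13→7→4→9 push 4 @ unit cost 20 (adds 80)
shortest-cost path #3: 13→7→5→9 push 2 @ unit cost 20 (adds 40)
shortest-cost path #4: 13→8→1→2→9 push 3 @ unit cost 22 (adds 66)
total cost = 266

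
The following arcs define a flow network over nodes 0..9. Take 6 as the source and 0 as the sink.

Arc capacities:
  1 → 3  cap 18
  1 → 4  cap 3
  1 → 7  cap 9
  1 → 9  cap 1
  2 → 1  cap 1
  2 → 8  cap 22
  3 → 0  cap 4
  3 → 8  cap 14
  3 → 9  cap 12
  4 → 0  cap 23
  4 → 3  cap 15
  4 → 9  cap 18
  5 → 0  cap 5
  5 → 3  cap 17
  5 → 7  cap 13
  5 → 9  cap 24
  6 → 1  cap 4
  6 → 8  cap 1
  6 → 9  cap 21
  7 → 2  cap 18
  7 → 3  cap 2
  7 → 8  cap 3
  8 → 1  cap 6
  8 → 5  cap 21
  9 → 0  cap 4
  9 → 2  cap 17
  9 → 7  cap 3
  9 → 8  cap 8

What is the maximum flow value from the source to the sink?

augment #1: 6→9→0 bottleneck 4, total now 4
augment #2: 6→1→3→0 bottleneck 4, total now 8
augment #3: 6→8→5→0 bottleneck 1, total now 9
augment #4: 6→9→8→5→0 bottleneck 4, total now 13
augment #5: 6→9→2→1→4→0 bottleneck 1, total now 14
augment #6: 6→9→8→1→4→0 bottleneck 2, total now 16

Maximum flow value: 16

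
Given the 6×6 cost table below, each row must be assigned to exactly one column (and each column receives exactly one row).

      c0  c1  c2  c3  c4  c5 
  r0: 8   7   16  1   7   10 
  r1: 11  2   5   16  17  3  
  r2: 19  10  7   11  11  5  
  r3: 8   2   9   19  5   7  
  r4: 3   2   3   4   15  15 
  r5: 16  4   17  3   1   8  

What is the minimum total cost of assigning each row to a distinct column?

Minimum assignment cost: 17

one of 2 optimal assignments: row0→col3 (cost 1), row1→col2 (cost 5), row2→col5 (cost 5), row3→col1 (cost 2), row4→col0 (cost 3), row5→col4 (cost 1)
total = 1 + 5 + 5 + 2 + 3 + 1 = 17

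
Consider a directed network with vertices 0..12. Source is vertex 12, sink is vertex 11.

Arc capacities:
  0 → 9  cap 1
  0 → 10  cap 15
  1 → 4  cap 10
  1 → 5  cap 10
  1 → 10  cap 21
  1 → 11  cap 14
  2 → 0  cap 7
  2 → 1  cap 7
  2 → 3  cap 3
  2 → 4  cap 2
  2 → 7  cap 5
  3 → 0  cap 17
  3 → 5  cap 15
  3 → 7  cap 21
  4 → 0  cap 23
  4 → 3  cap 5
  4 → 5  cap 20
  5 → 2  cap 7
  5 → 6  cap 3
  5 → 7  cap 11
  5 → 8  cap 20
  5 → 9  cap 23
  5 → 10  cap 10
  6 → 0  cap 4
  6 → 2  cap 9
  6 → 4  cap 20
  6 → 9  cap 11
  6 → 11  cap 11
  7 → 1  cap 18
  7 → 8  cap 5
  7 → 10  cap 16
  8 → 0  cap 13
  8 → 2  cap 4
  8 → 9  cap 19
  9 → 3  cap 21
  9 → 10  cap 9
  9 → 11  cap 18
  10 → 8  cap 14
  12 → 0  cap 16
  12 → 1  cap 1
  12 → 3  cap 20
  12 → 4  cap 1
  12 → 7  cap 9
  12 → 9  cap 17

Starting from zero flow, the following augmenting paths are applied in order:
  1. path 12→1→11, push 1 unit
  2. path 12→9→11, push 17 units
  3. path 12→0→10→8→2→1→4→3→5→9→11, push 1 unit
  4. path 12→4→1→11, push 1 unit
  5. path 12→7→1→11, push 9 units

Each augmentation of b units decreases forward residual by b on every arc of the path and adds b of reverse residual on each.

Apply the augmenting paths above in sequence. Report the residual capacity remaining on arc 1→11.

Residual capacity of (1,11): 3

after path 1 (12→1→11, push 1): res(1,11)=13
after path 2 (12→9→11, push 17): res(1,11)=13
after path 3 (12→0→10→8→2→1→4→3→5→9→11, push 1): res(1,11)=13
after path 4 (12→4→1→11, push 1): res(1,11)=12
after path 5 (12→7→1→11, push 9): res(1,11)=3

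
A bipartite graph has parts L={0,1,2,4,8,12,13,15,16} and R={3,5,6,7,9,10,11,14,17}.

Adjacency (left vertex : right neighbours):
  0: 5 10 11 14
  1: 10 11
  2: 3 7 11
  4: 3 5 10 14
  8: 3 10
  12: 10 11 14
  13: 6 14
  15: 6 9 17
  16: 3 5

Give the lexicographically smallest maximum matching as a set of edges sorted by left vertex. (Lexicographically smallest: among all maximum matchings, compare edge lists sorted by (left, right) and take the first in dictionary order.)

|M| = 8 (so the lex-smallest maximum matching has 8 edges)
process left vertices in ascending order; for each, take the smallest-labelled available neighbour that still permits 8 edges overall, or leave it unmatched if none does
lex-smallest matching: {0-5, 1-10, 2-7, 4-14, 8-3, 12-11, 13-6, 15-9}

Lex-smallest maximum matching: {(0,5), (1,10), (2,7), (4,14), (8,3), (12,11), (13,6), (15,9)}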